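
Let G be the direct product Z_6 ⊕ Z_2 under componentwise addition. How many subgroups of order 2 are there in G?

|G| = 12 and 2 | 12, so subgroups of order 2 are possible by Lagrange.
The subgroups of order 2 are: {(0,0), (0,1)}; {(0,0), (3,0)}; {(0,0), (3,1)}.
So G has 3 subgroups of order 2.

3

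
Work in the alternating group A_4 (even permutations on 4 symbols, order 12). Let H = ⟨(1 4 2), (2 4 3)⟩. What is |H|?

|⟨(1 4 2)⟩| = 3 and |⟨(2 4 3)⟩| = 3, so |H| is a multiple of lcm(3, 3) = 3 and divides |G| = 12.
Closing {(1 4 2), (2 4 3)} under the group operation gives all of G, so |H| = 12.

12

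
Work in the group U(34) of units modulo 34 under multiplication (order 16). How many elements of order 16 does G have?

The elements of order 16 are: 3, 5, 7, 11, 23, 27, 29, 31.
That's 8.

8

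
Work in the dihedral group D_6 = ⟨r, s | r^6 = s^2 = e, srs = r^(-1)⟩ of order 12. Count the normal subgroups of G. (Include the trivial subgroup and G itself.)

7

G has 16 subgroups. Checking conjugation-invariance by order — order 1: 1/1 normal; order 2: 1/7 normal; order 3: 1/1 normal; order 4: 0/3 normal; order 6: 3/3 normal; order 12: 1/1 normal.
Total normal subgroups: 7.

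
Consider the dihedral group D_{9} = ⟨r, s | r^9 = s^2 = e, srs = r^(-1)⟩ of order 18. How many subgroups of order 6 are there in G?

|G| = 18 and 6 | 18, so subgroups of order 6 are possible by Lagrange.
The subgroups of order 6 are: {e, r^3, r^6, r^2s, r^5s, r^8s}; {e, r^3, r^6, s, r^3s, r^6s}; {e, r^3, r^6, rs, r^4s, r^7s}.
So G has 3 subgroups of order 6.

3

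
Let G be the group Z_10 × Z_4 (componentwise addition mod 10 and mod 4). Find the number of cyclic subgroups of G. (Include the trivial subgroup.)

12

Group the elements of G by the cyclic subgroup they generate; each cyclic subgroup of order d accounts for φ(d) elements.
Cyclic subgroups by order — order 1: 1; order 2: 3; order 4: 2; order 5: 1; order 10: 3; order 20: 2.
Total: 12.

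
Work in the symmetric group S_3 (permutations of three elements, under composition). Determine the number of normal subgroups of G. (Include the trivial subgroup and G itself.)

3

G has 6 subgroups. Checking conjugation-invariance by order — order 1: 1/1 normal; order 2: 0/3 normal; order 3: 1/1 normal; order 6: 1/1 normal.
Total normal subgroups: 3.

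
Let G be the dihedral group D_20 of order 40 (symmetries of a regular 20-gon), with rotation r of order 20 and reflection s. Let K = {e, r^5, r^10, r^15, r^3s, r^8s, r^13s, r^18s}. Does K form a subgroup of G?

|K| = 8 divides |G| = 40, consistent with Lagrange.
K contains the identity, every element's inverse is in K, and K is closed under ·: it is a subgroup.

Yes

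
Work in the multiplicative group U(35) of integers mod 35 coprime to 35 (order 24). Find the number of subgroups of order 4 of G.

|G| = 24 and 4 | 24, so subgroups of order 4 are possible by Lagrange.
The subgroups of order 4 are: {1, 13, 27, 29}; {1, 8, 22, 29}; {1, 6, 29, 34}.
So G has 3 subgroups of order 4.

3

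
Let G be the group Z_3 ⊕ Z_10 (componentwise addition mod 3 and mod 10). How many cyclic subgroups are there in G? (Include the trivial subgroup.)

8

Each element a generates a cyclic subgroup ⟨a⟩; distinct elements may generate the same one (a cyclic group of order d has φ(d) generators).
Cyclic subgroups by order — order 1: 1; order 2: 1; order 3: 1; order 5: 1; order 6: 1; order 10: 1; order 15: 1; order 30: 1.
Total: 8.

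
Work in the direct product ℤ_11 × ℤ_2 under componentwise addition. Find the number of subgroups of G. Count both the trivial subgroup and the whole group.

|G| = 22, so by Lagrange every subgroup order divides 22. Divisors: 1, 2, 11, 22.
Subgroups by order — order 1: 1; order 2: 1; order 11: 1; order 22: 1.
Total: 1 + 1 + 1 + 1 = 4.

4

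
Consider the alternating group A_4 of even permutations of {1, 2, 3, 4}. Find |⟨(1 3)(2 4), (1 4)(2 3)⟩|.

|⟨(1 3)(2 4)⟩| = 2 and |⟨(1 4)(2 3)⟩| = 2, so |H| is a multiple of lcm(2, 2) = 2 and divides |G| = 12.
Closing under the operation: H = {e, (1 2)(3 4), (1 3)(2 4), (1 4)(2 3)}, so |H| = 4.

4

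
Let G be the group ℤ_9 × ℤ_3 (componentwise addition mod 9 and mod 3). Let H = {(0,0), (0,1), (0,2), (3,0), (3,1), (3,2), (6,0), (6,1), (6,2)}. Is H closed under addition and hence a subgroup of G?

Yes

|H| = 9 divides |G| = 27, consistent with Lagrange.
H contains the identity, every element's inverse is in H, and H is closed under +: it is a subgroup.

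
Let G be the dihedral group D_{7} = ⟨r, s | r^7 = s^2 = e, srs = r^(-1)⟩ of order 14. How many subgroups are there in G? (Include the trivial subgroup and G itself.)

|G| = 14, so by Lagrange every subgroup order divides 14. Divisors: 1, 2, 7, 14.
Subgroups by order — order 1: 1; order 2: 7; order 7: 1; order 14: 1.
Total: 1 + 7 + 1 + 1 = 10.

10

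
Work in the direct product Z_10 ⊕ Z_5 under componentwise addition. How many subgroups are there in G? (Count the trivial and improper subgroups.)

|G| = 50, so by Lagrange every subgroup order divides 50. Divisors: 1, 2, 5, 10, 25, 50.
Subgroups by order — order 1: 1; order 2: 1; order 5: 6; order 10: 6; order 25: 1; order 50: 1.
Total: 1 + 1 + 6 + 6 + 1 + 1 = 16.

16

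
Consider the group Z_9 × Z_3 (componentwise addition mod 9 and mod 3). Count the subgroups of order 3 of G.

4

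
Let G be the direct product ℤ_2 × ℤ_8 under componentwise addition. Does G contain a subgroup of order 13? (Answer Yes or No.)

No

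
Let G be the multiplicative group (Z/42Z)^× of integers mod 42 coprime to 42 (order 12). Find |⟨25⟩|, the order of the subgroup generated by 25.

3

Compute successive powers of 25 mod 42: 25, 37, 1; 25^3 ≡ 1 (mod 42).
So |⟨25⟩| = 3.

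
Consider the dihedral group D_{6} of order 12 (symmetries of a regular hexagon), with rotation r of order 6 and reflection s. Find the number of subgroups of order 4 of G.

3

|G| = 12 and 4 | 12, so subgroups of order 4 are possible by Lagrange.
The subgroups of order 4 are: {e, r^3, r^2s, r^5s}; {e, r^3, s, r^3s}; {e, r^3, rs, r^4s}.
So G has 3 subgroups of order 4.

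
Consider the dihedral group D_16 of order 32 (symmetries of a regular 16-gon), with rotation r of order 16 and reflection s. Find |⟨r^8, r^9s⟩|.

|⟨r^8⟩| = 2 and |⟨r^9s⟩| = 2, so |H| is a multiple of lcm(2, 2) = 2 and divides |G| = 32.
Closing under the operation: H = {e, r^8, rs, r^9s}, so |H| = 4.

4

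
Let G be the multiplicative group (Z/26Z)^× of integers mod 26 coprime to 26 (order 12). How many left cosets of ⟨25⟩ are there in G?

|⟨25⟩| = 2 and |G| = 12.
By Lagrange, [G : H] = |G|/|H| = 12/2 = 6.

6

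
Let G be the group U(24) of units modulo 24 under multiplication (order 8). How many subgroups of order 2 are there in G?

|G| = 8 and 2 | 8, so subgroups of order 2 are possible by Lagrange.
The subgroups of order 2 are: {1, 11}; {1, 13}; {1, 17}; {1, 19}; … (7 in all).
So G has 7 subgroups of order 2.

7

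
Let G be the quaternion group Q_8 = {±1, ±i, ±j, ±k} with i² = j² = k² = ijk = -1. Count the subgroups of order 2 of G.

|G| = 8 and 2 | 8, so subgroups of order 2 are possible by Lagrange.
The subgroups of order 2 are: {1, -1}.
So G has 1 subgroup of order 2.

1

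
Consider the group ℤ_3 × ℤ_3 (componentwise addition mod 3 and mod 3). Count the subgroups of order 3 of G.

4

|G| = 9 and 3 | 9, so subgroups of order 3 are possible by Lagrange.
The subgroups of order 3 are: {(0,0), (0,1), (0,2)}; {(0,0), (1,0), (2,0)}; {(0,0), (1,1), (2,2)}; {(0,0), (1,2), (2,1)}.
So G has 4 subgroups of order 3.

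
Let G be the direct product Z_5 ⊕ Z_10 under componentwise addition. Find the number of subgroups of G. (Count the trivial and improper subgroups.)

16

|G| = 50, so by Lagrange every subgroup order divides 50. Divisors: 1, 2, 5, 10, 25, 50.
Subgroups by order — order 1: 1; order 2: 1; order 5: 6; order 10: 6; order 25: 1; order 50: 1.
Total: 1 + 1 + 6 + 6 + 1 + 1 = 16.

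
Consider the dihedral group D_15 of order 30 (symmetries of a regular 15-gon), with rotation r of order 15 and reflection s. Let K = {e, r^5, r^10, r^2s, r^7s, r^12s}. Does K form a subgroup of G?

|K| = 6 divides |G| = 30, consistent with Lagrange.
K contains the identity, every element's inverse is in K, and K is closed under ·: it is a subgroup.

Yes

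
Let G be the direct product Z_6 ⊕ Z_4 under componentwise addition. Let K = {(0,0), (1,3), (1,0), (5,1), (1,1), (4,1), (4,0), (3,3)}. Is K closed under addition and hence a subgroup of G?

(4,0) ∈ K but its inverse (2,0) ∉ K, so K is not a subgroup.

No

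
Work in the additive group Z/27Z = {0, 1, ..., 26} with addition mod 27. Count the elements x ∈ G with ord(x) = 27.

In a cyclic group of order 27, the number of elements of order d (for d | 27) is φ(d).
φ(27) = 18.

18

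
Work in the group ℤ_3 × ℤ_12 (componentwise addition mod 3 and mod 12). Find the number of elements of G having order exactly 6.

An element (a,b) has order lcm(ord(a), ord(b)); count pairs with lcm equal to 6.
Enumerating gives 8 such elements.

8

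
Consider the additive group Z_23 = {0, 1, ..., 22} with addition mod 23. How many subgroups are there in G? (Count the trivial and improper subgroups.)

2

Subgroups of the cyclic group Z_23 correspond bijectively to divisors of 23.
Divisors of 23: 1, 23.
So Z_23 has 2 subgroups.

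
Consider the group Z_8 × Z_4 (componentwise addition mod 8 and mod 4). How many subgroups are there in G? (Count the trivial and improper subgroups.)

22

|G| = 32, so by Lagrange every subgroup order divides 32. Divisors: 1, 2, 4, 8, 16, 32.
Subgroups by order — order 1: 1; order 2: 3; order 4: 7; order 8: 7; order 16: 3; order 32: 1.
Total: 1 + 3 + 7 + 7 + 3 + 1 = 22.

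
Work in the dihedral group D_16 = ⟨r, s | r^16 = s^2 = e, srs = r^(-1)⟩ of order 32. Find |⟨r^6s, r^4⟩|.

8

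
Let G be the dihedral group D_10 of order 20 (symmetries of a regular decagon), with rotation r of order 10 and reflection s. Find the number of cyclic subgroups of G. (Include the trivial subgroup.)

A cyclic subgroup of order d is generated by each of its φ(d) elements of order d, so the cyclic subgroups of order d number (#elements of order d)/φ(d).
Cyclic subgroups by order — order 1: 1; order 2: 11; order 5: 1; order 10: 1.
Total: 14.

14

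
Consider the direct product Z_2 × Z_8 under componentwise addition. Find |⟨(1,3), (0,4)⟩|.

8

|⟨(1,3)⟩| = 8 and |⟨(0,4)⟩| = 2, so |H| is a multiple of lcm(8, 2) = 8 and divides |G| = 16.
Closing under the operation: H = {(0,0), (0,2), (0,4), (0,6), (1,1), (1,3), (1,5), (1,7)}, so |H| = 8.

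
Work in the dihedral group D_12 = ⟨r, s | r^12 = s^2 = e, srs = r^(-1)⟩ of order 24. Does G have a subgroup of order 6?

6 | 24. A subgroup of order 6 is {e, r^2, r^4, r^6, r^8, r^10}.

Yes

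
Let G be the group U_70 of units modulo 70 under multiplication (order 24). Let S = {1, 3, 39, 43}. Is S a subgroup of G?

No

3 ∈ S but its inverse 47 ∉ S, so S is not a subgroup.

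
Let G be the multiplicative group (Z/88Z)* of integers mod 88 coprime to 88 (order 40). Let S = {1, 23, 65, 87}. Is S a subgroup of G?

Yes

|S| = 4 divides |G| = 40, consistent with Lagrange.
S contains the identity, every element's inverse is in S, and S is closed under ·: it is a subgroup.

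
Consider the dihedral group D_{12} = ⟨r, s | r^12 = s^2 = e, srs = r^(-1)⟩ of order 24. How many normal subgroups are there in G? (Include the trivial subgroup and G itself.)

9

G has 34 subgroups. Checking conjugation-invariance by order — order 1: 1/1 normal; order 2: 1/13 normal; order 3: 1/1 normal; order 4: 1/7 normal; order 6: 1/5 normal; order 8: 0/3 normal; order 12: 3/3 normal; order 24: 1/1 normal.
Total normal subgroups: 9.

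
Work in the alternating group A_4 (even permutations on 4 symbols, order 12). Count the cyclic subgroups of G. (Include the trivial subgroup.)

A cyclic subgroup of order d is generated by each of its φ(d) elements of order d, so the cyclic subgroups of order d number (#elements of order d)/φ(d).
Cyclic subgroups by order — order 1: 1; order 2: 3; order 3: 4.
Total: 8.

8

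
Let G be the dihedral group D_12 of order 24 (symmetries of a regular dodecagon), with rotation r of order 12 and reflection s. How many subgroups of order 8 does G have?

|G| = 24 and 8 | 24, so subgroups of order 8 are possible by Lagrange.
The subgroups of order 8 are: {e, r^3, r^6, r^9, rs, r^4s, r^7s, r^10s}; {e, r^3, r^6, r^9, r^2s, r^5s, r^8s, r^11s}; {e, r^3, r^6, r^9, s, r^3s, r^6s, r^9s}.
So G has 3 subgroups of order 8.

3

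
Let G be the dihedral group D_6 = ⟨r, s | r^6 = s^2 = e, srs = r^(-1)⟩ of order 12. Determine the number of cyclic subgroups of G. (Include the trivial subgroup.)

10

A cyclic subgroup of order d is generated by each of its φ(d) elements of order d, so the cyclic subgroups of order d number (#elements of order d)/φ(d).
Cyclic subgroups by order — order 1: 1; order 2: 7; order 3: 1; order 6: 1.
Total: 10.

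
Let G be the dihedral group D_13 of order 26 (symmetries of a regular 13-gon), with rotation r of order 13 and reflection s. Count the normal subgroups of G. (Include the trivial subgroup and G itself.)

3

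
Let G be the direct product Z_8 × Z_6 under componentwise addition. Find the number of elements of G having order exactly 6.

An element (a,b) has order lcm(ord(a), ord(b)); count pairs with lcm equal to 6.
Enumerating gives 6 such elements.

6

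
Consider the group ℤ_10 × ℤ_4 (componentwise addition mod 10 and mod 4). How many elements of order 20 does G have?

16

An element (a,b) has order lcm(ord(a), ord(b)); count pairs with lcm equal to 20.
Enumerating gives 16 such elements.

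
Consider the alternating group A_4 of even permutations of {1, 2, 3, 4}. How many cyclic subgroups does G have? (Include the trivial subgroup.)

8

A cyclic subgroup of order d is generated by each of its φ(d) elements of order d, so the cyclic subgroups of order d number (#elements of order d)/φ(d).
Cyclic subgroups by order — order 1: 1; order 2: 3; order 3: 4.
Total: 8.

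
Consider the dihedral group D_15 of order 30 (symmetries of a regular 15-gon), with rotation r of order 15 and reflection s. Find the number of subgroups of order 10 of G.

3

|G| = 30 and 10 | 30, so subgroups of order 10 are possible by Lagrange.
The subgroups of order 10 are: {e, r^3, r^6, r^9, r^12, rs, r^4s, r^7s, r^10s, r^13s}; {e, r^3, r^6, r^9, r^12, r^2s, r^5s, r^8s, r^11s, r^14s}; {e, r^3, r^6, r^9, r^12, s, r^3s, r^6s, r^9s, r^12s}.
So G has 3 subgroups of order 10.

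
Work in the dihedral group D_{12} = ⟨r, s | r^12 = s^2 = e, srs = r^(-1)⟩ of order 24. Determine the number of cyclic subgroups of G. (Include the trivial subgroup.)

18

Group the elements of G by the cyclic subgroup they generate; each cyclic subgroup of order d accounts for φ(d) elements.
Cyclic subgroups by order — order 1: 1; order 2: 13; order 3: 1; order 4: 1; order 6: 1; order 12: 1.
Total: 18.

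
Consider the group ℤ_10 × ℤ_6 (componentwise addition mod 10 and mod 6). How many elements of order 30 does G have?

24

An element (a,b) has order lcm(ord(a), ord(b)); count pairs with lcm equal to 30.
Enumerating gives 24 such elements.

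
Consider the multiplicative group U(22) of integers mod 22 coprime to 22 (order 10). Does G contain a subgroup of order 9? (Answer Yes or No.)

No

9 does not divide |G| = 10, so by Lagrange no subgroup of order 9 exists.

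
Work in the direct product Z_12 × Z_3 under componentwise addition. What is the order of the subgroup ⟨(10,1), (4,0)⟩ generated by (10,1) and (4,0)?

|⟨(10,1)⟩| = 6 and |⟨(4,0)⟩| = 3, so |H| is a multiple of lcm(6, 3) = 6 and divides |G| = 36.
Closing under the operation: H = {(0,0), (0,1), (0,2), (2,0), (2,1), (2,2), (4,0), (4,1), (4,2), (6,0), (6,1), (6,2), (8,0), (8,1), (8,2), (10,0), (10,1), (10,2)}, so |H| = 18.

18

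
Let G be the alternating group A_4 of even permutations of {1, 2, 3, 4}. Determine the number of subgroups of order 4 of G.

1

|G| = 12 and 4 | 12, so subgroups of order 4 are possible by Lagrange.
The subgroups of order 4 are: {e, (1 2)(3 4), (1 3)(2 4), (1 4)(2 3)}.
So G has 1 subgroup of order 4.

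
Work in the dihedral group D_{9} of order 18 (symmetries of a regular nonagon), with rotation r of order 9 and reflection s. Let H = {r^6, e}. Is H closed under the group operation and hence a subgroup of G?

r^6 ∈ H but its inverse r^3 ∉ H, so H is not a subgroup.

No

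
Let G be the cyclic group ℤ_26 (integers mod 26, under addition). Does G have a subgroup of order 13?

Yes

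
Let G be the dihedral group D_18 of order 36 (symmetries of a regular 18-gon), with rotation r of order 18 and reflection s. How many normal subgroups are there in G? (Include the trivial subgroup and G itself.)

G has 45 subgroups. Checking conjugation-invariance by order — order 1: 1/1 normal; order 2: 1/19 normal; order 3: 1/1 normal; order 4: 0/9 normal; order 6: 1/7 normal; order 9: 1/1 normal; order 12: 0/3 normal; order 18: 3/3 normal; order 36: 1/1 normal.
Total normal subgroups: 9.

9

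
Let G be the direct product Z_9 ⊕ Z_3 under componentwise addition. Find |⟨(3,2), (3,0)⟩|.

|⟨(3,2)⟩| = 3 and |⟨(3,0)⟩| = 3, so |H| is a multiple of lcm(3, 3) = 3 and divides |G| = 27.
Closing under the operation: H = {(0,0), (0,1), (0,2), (3,0), (3,1), (3,2), (6,0), (6,1), (6,2)}, so |H| = 9.

9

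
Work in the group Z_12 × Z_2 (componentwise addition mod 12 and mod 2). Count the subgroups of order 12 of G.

3

|G| = 24 and 12 | 24, so subgroups of order 12 are possible by Lagrange.
The subgroups of order 12 are: {(0,0), (0,1), (2,0), (2,1), (4,0), (4,1), (6,0), (6,1), (8,0), (8,1), (10,0), (10,1)}; {(0,0), (1,0), (2,0), (3,0), (4,0), (5,0), (6,0), (7,0), (8,0), (9,0), (10,0), (11,0)}; {(0,0), (1,1), (2,0), (3,1), (4,0), (5,1), (6,0), (7,1), (8,0), (9,1), (10,0), (11,1)}.
So G has 3 subgroups of order 12.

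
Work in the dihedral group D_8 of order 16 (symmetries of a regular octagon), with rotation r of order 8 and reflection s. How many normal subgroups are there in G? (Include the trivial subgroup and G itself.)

7

G has 19 subgroups. Checking conjugation-invariance by order — order 1: 1/1 normal; order 2: 1/9 normal; order 4: 1/5 normal; order 8: 3/3 normal; order 16: 1/1 normal.
Total normal subgroups: 7.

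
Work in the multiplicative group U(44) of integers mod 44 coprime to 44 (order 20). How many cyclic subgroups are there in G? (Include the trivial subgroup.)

A cyclic subgroup of order d is generated by each of its φ(d) elements of order d, so the cyclic subgroups of order d number (#elements of order d)/φ(d).
Cyclic subgroups by order — order 1: 1; order 2: 3; order 5: 1; order 10: 3.
Total: 8.

8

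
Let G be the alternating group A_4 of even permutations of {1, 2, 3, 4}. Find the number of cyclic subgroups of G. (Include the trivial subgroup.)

Group the elements of G by the cyclic subgroup they generate; each cyclic subgroup of order d accounts for φ(d) elements.
Cyclic subgroups by order — order 1: 1; order 2: 3; order 3: 4.
Total: 8.

8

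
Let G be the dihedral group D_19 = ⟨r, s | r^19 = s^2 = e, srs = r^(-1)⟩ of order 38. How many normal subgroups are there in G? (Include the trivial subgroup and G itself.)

3

G has 22 subgroups. Checking conjugation-invariance by order — order 1: 1/1 normal; order 2: 0/19 normal; order 19: 1/1 normal; order 38: 1/1 normal.
Total normal subgroups: 3.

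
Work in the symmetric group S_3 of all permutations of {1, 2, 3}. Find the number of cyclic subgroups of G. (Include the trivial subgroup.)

Each element a generates a cyclic subgroup ⟨a⟩; distinct elements may generate the same one (a cyclic group of order d has φ(d) generators).
Cyclic subgroups by order — order 1: 1; order 2: 3; order 3: 1.
Total: 5.

5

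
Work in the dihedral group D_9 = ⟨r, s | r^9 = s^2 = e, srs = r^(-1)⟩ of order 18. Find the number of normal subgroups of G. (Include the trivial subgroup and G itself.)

G has 16 subgroups. Checking conjugation-invariance by order — order 1: 1/1 normal; order 2: 0/9 normal; order 3: 1/1 normal; order 6: 0/3 normal; order 9: 1/1 normal; order 18: 1/1 normal.
Total normal subgroups: 4.

4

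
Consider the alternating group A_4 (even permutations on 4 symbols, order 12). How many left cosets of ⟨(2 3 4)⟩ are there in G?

|⟨(2 3 4)⟩| = 3 and |G| = 12.
By Lagrange, [G : H] = |G|/|H| = 12/3 = 4.

4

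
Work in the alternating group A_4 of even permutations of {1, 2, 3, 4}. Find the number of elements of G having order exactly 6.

No element of G has order 6 (even though 6 | 12).

0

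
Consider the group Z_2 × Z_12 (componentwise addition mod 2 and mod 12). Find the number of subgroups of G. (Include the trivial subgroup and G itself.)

16

|G| = 24, so by Lagrange every subgroup order divides 24. Divisors: 1, 2, 3, 4, 6, 8, 12, 24.
Subgroups by order — order 1: 1; order 2: 3; order 3: 1; order 4: 3; order 6: 3; order 8: 1; order 12: 3; order 24: 1.
Total: 1 + 3 + 1 + 3 + 3 + 1 + 3 + 1 = 16.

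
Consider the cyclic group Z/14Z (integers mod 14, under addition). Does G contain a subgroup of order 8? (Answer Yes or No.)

8 does not divide |G| = 14, so by Lagrange no subgroup of order 8 exists.

No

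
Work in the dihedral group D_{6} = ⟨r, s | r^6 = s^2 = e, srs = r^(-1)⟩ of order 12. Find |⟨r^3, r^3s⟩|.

4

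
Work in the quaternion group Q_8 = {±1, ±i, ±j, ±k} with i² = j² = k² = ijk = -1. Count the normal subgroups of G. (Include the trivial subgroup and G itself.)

6

G has 6 subgroups. Checking conjugation-invariance by order — order 1: 1/1 normal; order 2: 1/1 normal; order 4: 3/3 normal; order 8: 1/1 normal.
Total normal subgroups: 6.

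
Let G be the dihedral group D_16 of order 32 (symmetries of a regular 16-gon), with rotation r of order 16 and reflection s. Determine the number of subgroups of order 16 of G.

|G| = 32 and 16 | 32, so subgroups of order 16 are possible by Lagrange.
The subgroups of order 16 are: {e, r, r^2, r^3, r^4, r^5, r^6, r^7, r^8, r^9, r^10, r^11, r^12, r^13, r^14, r^15}; {e, r^2, r^4, r^6, r^8, r^10, r^12, r^14, s, r^2s, r^4s, r^6s, r^8s, r^10s, r^12s, r^14s}; {e, r^2, r^4, r^6, r^8, r^10, r^12, r^14, rs, r^3s, r^5s, r^7s, r^9s, r^11s, r^13s, r^15s}.
So G has 3 subgroups of order 16.

3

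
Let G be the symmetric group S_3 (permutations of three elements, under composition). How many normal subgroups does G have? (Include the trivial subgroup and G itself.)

G has 6 subgroups. Checking conjugation-invariance by order — order 1: 1/1 normal; order 2: 0/3 normal; order 3: 1/1 normal; order 6: 1/1 normal.
Total normal subgroups: 3.

3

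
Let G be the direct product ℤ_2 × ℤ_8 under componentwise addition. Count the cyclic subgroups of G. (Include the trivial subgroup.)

8

Group the elements of G by the cyclic subgroup they generate; each cyclic subgroup of order d accounts for φ(d) elements.
Cyclic subgroups by order — order 1: 1; order 2: 3; order 4: 2; order 8: 2.
Total: 8.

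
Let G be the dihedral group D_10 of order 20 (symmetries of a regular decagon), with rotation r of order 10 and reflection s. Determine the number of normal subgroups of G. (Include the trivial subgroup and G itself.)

G has 22 subgroups. Checking conjugation-invariance by order — order 1: 1/1 normal; order 2: 1/11 normal; order 4: 0/5 normal; order 5: 1/1 normal; order 10: 3/3 normal; order 20: 1/1 normal.
Total normal subgroups: 7.

7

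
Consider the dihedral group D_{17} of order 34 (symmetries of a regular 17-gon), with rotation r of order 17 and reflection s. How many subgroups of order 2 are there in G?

17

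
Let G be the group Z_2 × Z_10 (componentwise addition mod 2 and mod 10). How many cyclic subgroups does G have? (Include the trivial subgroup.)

8

A cyclic subgroup of order d is generated by each of its φ(d) elements of order d, so the cyclic subgroups of order d number (#elements of order d)/φ(d).
Cyclic subgroups by order — order 1: 1; order 2: 3; order 5: 1; order 10: 3.
Total: 8.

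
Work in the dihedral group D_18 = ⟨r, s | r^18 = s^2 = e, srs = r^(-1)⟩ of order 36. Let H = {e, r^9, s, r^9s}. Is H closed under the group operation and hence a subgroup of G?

Yes

|H| = 4 divides |G| = 36, consistent with Lagrange.
H contains the identity, every element's inverse is in H, and H is closed under ·: it is a subgroup.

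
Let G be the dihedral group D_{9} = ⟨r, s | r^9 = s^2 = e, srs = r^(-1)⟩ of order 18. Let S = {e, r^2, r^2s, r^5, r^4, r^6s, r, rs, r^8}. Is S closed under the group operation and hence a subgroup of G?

No

r^2 ∈ S but its inverse r^7 ∉ S, so S is not a subgroup.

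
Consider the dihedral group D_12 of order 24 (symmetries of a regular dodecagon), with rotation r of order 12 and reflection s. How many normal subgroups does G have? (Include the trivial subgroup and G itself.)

9

G has 34 subgroups. Checking conjugation-invariance by order — order 1: 1/1 normal; order 2: 1/13 normal; order 3: 1/1 normal; order 4: 1/7 normal; order 6: 1/5 normal; order 8: 0/3 normal; order 12: 3/3 normal; order 24: 1/1 normal.
Total normal subgroups: 9.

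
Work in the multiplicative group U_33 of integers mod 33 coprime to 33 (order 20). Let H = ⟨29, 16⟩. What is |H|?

|⟨29⟩| = 10 and |⟨16⟩| = 5, so |H| is a multiple of lcm(10, 5) = 10 and divides |G| = 20.
Closing under the operation: H = {1, 2, 4, 8, 16, 17, 25, 29, 31, 32}, so |H| = 10.

10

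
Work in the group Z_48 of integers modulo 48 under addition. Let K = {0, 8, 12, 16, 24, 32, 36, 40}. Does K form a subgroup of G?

No

Closure fails: 32 + 36 = 20 ∉ K. So K is not a subgroup.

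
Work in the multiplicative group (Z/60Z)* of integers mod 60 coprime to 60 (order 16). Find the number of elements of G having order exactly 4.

8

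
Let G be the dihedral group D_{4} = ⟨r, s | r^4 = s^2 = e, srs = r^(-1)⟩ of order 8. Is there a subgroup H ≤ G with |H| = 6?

No

6 does not divide |G| = 8, so by Lagrange no subgroup of order 6 exists.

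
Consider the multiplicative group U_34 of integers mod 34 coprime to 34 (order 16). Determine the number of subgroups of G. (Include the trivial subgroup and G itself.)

|G| = 16, so by Lagrange every subgroup order divides 16. Divisors: 1, 2, 4, 8, 16.
Subgroups by order — order 1: 1; order 2: 1; order 4: 1; order 8: 1; order 16: 1.
Total: 1 + 1 + 1 + 1 + 1 = 5.

5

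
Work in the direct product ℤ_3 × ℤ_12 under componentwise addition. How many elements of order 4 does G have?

An element (a,b) has order lcm(ord(a), ord(b)); count pairs with lcm equal to 4.
Enumerating gives 2 such elements.

2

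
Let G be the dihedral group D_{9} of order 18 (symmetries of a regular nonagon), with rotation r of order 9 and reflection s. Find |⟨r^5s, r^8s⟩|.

6

|⟨r^5s⟩| = 2 and |⟨r^8s⟩| = 2, so |H| is a multiple of lcm(2, 2) = 2 and divides |G| = 18.
Closing under the operation: H = {e, r^3, r^6, r^2s, r^5s, r^8s}, so |H| = 6.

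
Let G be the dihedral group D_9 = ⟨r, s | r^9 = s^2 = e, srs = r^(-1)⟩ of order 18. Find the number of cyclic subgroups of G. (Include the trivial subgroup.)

A cyclic subgroup of order d is generated by each of its φ(d) elements of order d, so the cyclic subgroups of order d number (#elements of order d)/φ(d).
Cyclic subgroups by order — order 1: 1; order 2: 9; order 3: 1; order 9: 1.
Total: 12.

12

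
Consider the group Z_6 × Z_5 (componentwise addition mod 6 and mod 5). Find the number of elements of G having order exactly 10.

4

An element (a,b) has order lcm(ord(a), ord(b)); count pairs with lcm equal to 10.
Enumerating gives 4 such elements.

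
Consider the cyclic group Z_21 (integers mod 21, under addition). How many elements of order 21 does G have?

12

In a cyclic group of order 21, the number of elements of order d (for d | 21) is φ(d).
φ(21) = 12.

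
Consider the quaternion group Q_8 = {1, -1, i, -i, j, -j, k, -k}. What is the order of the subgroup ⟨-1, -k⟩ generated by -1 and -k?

4

|⟨-1⟩| = 2 and |⟨-k⟩| = 4, so |H| is a multiple of lcm(2, 4) = 4 and divides |G| = 8.
Closing under the operation: H = {1, -1, k, -k}, so |H| = 4.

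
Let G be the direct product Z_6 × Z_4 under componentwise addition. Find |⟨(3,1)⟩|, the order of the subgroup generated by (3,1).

4

The order of (3,1) in Z_6 × Z_4 is lcm(ord(3) in Z_6, ord(1) in Z_4).
ord(3) = 2 and ord(1) = 4, so |⟨(3,1)⟩| = lcm(2, 4) = 4.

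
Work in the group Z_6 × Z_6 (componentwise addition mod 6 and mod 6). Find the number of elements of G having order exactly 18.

0

An element (a,b) has order lcm(ord(a), ord(b)); count pairs with lcm equal to 18.
Enumerating gives 0 such elements.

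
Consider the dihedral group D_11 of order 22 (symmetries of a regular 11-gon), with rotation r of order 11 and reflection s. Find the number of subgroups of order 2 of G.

11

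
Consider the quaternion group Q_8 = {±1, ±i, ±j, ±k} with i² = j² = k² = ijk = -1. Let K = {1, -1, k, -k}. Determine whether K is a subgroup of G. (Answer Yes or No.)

Yes

|K| = 4 divides |G| = 8, consistent with Lagrange.
K contains the identity, every element's inverse is in K, and K is closed under ·: it is a subgroup.
In fact K = ⟨-k⟩.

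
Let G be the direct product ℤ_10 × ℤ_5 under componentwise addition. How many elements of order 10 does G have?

An element (a,b) has order lcm(ord(a), ord(b)); count pairs with lcm equal to 10.
Enumerating gives 24 such elements.

24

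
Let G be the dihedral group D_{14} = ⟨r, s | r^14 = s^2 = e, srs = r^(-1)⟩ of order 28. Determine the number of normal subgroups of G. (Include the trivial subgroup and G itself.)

7

G has 28 subgroups. Checking conjugation-invariance by order — order 1: 1/1 normal; order 2: 1/15 normal; order 4: 0/7 normal; order 7: 1/1 normal; order 14: 3/3 normal; order 28: 1/1 normal.
Total normal subgroups: 7.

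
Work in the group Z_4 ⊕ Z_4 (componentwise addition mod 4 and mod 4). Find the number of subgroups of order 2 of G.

3

|G| = 16 and 2 | 16, so subgroups of order 2 are possible by Lagrange.
The subgroups of order 2 are: {(0,0), (0,2)}; {(0,0), (2,0)}; {(0,0), (2,2)}.
So G has 3 subgroups of order 2.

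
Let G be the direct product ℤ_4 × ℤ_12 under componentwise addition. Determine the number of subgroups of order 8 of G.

3

|G| = 48 and 8 | 48, so subgroups of order 8 are possible by Lagrange.
The subgroups of order 8 are: {(0,0), (0,3), (0,6), (0,9), (2,0), (2,3), (2,6), (2,9)}; {(0,0), (0,6), (1,0), (1,6), (2,0), (2,6), (3,0), (3,6)}; {(0,0), (0,6), (1,3), (1,9), (2,0), (2,6), (3,3), (3,9)}.
So G has 3 subgroups of order 8.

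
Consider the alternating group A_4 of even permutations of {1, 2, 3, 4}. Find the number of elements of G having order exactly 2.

The elements of order 2 are: (1 2)(3 4), (1 3)(2 4), (1 4)(2 3).
That's 3.

3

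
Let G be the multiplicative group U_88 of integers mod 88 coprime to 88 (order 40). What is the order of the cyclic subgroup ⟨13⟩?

Compute successive powers of 13 mod 88: 13, 81, 85, 49, 21, 9, 29, 25, …; 13^10 ≡ 1 (mod 88).
So |⟨13⟩| = 10.

10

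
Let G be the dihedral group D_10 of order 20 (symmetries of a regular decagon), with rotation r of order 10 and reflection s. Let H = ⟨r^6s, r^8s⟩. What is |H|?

|⟨r^6s⟩| = 2 and |⟨r^8s⟩| = 2, so |H| is a multiple of lcm(2, 2) = 2 and divides |G| = 20.
Closing under the operation: H = {e, r^2, r^4, r^6, r^8, s, r^2s, r^4s, r^6s, r^8s}, so |H| = 10.

10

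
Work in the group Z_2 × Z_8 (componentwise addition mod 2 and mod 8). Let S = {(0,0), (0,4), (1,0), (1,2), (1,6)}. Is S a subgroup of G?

No

|S| = 5 does not divide |G| = 16, so by Lagrange S is not a subgroup.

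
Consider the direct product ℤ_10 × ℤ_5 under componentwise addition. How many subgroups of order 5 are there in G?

|G| = 50 and 5 | 50, so subgroups of order 5 are possible by Lagrange.
The subgroups of order 5 are: {(0,0), (0,1), (0,2), (0,3), (0,4)}; {(0,0), (2,0), (4,0), (6,0), (8,0)}; {(0,0), (2,1), (4,2), (6,3), (8,4)}; {(0,0), (2,2), (4,4), (6,1), (8,3)}; … (6 in all).
So G has 6 subgroups of order 5.

6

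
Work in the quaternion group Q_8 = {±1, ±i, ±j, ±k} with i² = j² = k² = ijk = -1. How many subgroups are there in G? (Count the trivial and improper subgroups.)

6

|G| = 8, so by Lagrange every subgroup order divides 8. Divisors: 1, 2, 4, 8.
Subgroups by order — order 1: 1; order 2: 1; order 4: 3; order 8: 1.
Total: 1 + 1 + 3 + 1 = 6.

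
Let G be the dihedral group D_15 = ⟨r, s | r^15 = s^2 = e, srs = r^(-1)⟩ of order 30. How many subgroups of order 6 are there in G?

|G| = 30 and 6 | 30, so subgroups of order 6 are possible by Lagrange.
The subgroups of order 6 are: {e, r^5, r^10, s, r^5s, r^10s}; {e, r^5, r^10, rs, r^6s, r^11s}; {e, r^5, r^10, r^2s, r^7s, r^12s}; {e, r^5, r^10, r^3s, r^8s, r^13s}; … (5 in all).
So G has 5 subgroups of order 6.

5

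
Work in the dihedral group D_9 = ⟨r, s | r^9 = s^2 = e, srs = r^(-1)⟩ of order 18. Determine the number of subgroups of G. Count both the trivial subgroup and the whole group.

|G| = 18, so by Lagrange every subgroup order divides 18. Divisors: 1, 2, 3, 6, 9, 18.
Subgroups by order — order 1: 1; order 2: 9; order 3: 1; order 6: 3; order 9: 1; order 18: 1.
Total: 1 + 9 + 1 + 3 + 1 + 1 = 16.

16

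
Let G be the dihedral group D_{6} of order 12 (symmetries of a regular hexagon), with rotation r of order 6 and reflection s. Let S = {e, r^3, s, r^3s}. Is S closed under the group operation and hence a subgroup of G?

|S| = 4 divides |G| = 12, consistent with Lagrange.
S contains the identity, every element's inverse is in S, and S is closed under ·: it is a subgroup.

Yes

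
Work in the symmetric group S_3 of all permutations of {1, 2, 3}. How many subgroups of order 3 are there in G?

|G| = 6 and 3 | 6, so subgroups of order 3 are possible by Lagrange.
The subgroups of order 3 are: {e, (1 2 3), (1 3 2)}.
So G has 1 subgroup of order 3.

1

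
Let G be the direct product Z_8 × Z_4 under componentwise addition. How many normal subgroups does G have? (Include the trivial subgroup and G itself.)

G is abelian, so every subgroup is normal.
G has 22 subgroups in total, hence 22 normal subgroups.

22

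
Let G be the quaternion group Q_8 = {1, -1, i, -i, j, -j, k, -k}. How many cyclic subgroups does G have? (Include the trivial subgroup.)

Group the elements of G by the cyclic subgroup they generate; each cyclic subgroup of order d accounts for φ(d) elements.
Cyclic subgroups by order — order 1: 1; order 2: 1; order 4: 3.
Total: 5.

5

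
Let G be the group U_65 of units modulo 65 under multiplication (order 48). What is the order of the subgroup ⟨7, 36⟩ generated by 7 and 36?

24

|⟨7⟩| = 12 and |⟨36⟩| = 6, so |H| is a multiple of lcm(12, 6) = 12 and divides |G| = 48.
Closing under the operation: H = {1, 2, 4, 7, 8, 9, 14, 16, 18, 28, 29, 32, 33, 36, 37, 47, 49, 51, 56, 57, 58, 61, 63, 64}, so |H| = 24.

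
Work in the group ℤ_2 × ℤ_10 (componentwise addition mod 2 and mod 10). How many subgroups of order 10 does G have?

3

|G| = 20 and 10 | 20, so subgroups of order 10 are possible by Lagrange.
The subgroups of order 10 are: {(0,0), (0,1), (0,2), (0,3), (0,4), (0,5), (0,6), (0,7), (0,8), (0,9)}; {(0,0), (0,2), (0,4), (0,6), (0,8), (1,0), (1,2), (1,4), (1,6), (1,8)}; {(0,0), (0,2), (0,4), (0,6), (0,8), (1,1), (1,3), (1,5), (1,7), (1,9)}.
So G has 3 subgroups of order 10.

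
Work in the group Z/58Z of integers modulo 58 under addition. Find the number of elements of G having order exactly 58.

In a cyclic group of order 58, the number of elements of order d (for d | 58) is φ(d).
φ(58) = 28.

28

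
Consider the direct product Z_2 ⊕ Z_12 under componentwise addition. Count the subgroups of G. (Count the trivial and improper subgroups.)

16

|G| = 24, so by Lagrange every subgroup order divides 24. Divisors: 1, 2, 3, 4, 6, 8, 12, 24.
Subgroups by order — order 1: 1; order 2: 3; order 3: 1; order 4: 3; order 6: 3; order 8: 1; order 12: 3; order 24: 1.
Total: 1 + 3 + 1 + 3 + 3 + 1 + 3 + 1 = 16.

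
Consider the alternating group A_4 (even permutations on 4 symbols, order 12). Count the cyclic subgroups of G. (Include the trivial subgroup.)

Each element a generates a cyclic subgroup ⟨a⟩; distinct elements may generate the same one (a cyclic group of order d has φ(d) generators).
Cyclic subgroups by order — order 1: 1; order 2: 3; order 3: 4.
Total: 8.

8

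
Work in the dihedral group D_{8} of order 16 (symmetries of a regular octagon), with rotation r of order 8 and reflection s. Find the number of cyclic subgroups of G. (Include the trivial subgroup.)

12

Each element a generates a cyclic subgroup ⟨a⟩; distinct elements may generate the same one (a cyclic group of order d has φ(d) generators).
Cyclic subgroups by order — order 1: 1; order 2: 9; order 4: 1; order 8: 1.
Total: 12.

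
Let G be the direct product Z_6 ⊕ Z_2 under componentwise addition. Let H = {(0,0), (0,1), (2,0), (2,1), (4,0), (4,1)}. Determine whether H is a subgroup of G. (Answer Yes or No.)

Yes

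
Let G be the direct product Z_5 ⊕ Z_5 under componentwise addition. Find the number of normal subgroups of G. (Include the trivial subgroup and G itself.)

G is abelian, so every subgroup is normal.
G has 8 subgroups in total, hence 8 normal subgroups.

8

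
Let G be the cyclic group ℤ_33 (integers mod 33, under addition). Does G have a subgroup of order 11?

Yes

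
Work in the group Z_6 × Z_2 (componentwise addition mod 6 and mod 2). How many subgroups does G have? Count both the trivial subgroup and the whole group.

10

|G| = 12, so by Lagrange every subgroup order divides 12. Divisors: 1, 2, 3, 4, 6, 12.
Subgroups by order — order 1: 1; order 2: 3; order 3: 1; order 4: 1; order 6: 3; order 12: 1.
Total: 1 + 3 + 1 + 1 + 3 + 1 = 10.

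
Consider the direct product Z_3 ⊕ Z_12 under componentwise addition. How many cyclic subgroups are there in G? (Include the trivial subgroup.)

15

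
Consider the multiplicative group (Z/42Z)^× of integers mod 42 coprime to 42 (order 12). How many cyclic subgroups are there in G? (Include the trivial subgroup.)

A cyclic subgroup of order d is generated by each of its φ(d) elements of order d, so the cyclic subgroups of order d number (#elements of order d)/φ(d).
Cyclic subgroups by order — order 1: 1; order 2: 3; order 3: 1; order 6: 3.
Total: 8.

8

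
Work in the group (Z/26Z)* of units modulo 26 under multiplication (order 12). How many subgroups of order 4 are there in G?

|G| = 12 and 4 | 12, so subgroups of order 4 are possible by Lagrange.
The subgroups of order 4 are: {1, 5, 21, 25}.
So G has 1 subgroup of order 4.

1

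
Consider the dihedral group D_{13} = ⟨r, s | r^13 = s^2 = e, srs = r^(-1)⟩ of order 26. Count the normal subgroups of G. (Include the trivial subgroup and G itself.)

3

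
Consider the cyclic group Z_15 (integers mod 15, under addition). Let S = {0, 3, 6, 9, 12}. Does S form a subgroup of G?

Yes

|S| = 5 divides |G| = 15, consistent with Lagrange.
S contains the identity, every element's inverse is in S, and S is closed under +: it is a subgroup.
In fact S = ⟨3⟩.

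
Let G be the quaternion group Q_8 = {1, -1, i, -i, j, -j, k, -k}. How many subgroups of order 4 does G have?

3

|G| = 8 and 4 | 8, so subgroups of order 4 are possible by Lagrange.
The subgroups of order 4 are: {1, -1, i, -i}; {1, -1, j, -j}; {1, -1, k, -k}.
So G has 3 subgroups of order 4.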